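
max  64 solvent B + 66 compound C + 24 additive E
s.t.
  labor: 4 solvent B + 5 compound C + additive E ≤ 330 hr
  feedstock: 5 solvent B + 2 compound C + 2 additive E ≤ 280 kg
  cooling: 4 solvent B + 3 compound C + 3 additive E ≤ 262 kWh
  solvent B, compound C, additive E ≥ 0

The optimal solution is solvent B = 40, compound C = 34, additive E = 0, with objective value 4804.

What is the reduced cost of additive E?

-6

At the optimum: labor uses 330 of 330 (binding); feedstock uses 268 of 280 (slack = 12); cooling uses 262 of 262 (binding).
Slack constraints have shadow price 0 (complementary slackness).
From A_Bᵀ y = c: 4·y_labor + 4·y_cooling = 64; 5·y_labor + 3·y_cooling = 66.
→ y_labor = 9 and y_cooling = 7.
Reduced cost of additive E: c₃ − yᵀa₃ = 24 − (9·1 + 7·3) = 24 − 30 = -6.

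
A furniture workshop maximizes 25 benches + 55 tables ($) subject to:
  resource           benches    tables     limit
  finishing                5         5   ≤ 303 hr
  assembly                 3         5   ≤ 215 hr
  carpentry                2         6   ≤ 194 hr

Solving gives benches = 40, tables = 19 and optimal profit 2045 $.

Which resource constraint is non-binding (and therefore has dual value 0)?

finishing

finishing: 295/303 (slack 8)
assembly: 215/215 (binding)
carpentry: 194/194 (binding)
By complementary slackness, a constraint with positive slack has shadow price 0 → finishing.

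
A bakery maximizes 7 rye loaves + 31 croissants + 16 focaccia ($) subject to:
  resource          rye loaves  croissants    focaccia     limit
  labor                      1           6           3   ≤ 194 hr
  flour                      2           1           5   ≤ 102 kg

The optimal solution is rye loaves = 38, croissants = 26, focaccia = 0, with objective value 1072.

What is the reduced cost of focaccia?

At the optimum: labor uses 194 of 194 (binding); flour uses 102 of 102 (binding).
Dual feasibility on the basic columns requires 1·y_labor + 2·y_flour = 7, 6·y_labor + 1·y_flour = 31.
This yields shadow prices y_labor = 5, y_flour = 1.
Reduced cost of focaccia: c₃ − yᵀa₃ = 16 − (5·3 + 1·5) = 16 − 20 = -4.

-4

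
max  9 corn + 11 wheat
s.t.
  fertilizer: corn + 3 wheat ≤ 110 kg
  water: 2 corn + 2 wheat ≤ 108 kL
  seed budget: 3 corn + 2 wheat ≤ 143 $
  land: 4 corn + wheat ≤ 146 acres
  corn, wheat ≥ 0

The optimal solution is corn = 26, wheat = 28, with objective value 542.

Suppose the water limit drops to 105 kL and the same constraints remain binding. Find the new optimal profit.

530

Binding: fertilizer and water. Non-binding: seed budget (9 unused), land (14 unused).
By complementary slackness, y = 0 for the non-binding constraints.
Dual feasibility on the basic columns requires 1·y_fertilizer + 2·y_water = 9, 3·y_fertilizer + 2·y_water = 11.
→ y_fertilizer = 1 and y_water = 4.
Δz = y_water·Δb = 4 × (-3) = -12, so new z* = 542 − 12 = 530.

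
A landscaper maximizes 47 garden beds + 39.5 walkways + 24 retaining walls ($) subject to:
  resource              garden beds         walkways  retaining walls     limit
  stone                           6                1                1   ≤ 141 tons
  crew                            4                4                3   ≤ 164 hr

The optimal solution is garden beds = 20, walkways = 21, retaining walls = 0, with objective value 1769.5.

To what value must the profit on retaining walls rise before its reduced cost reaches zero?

At the optimum: stone uses 141 of 141 (binding); crew uses 164 of 164 (binding).
Dual feasibility on the basic columns requires 6·y_stone + 4·y_crew = 47, 1·y_stone + 4·y_crew = 39.5.
→ y_stone = 1.5 and y_crew = 9.5.
retaining walls enters the basis when its profit ≥ yᵀa₃ = 1.5·1 + 9.5·3 = 30.

30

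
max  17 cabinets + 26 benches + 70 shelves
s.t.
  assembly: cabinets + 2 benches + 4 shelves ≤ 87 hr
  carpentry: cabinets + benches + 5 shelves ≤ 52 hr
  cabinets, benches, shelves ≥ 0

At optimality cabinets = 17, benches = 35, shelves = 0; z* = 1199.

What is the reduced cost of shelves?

At the optimum: assembly uses 87 of 87 (binding); carpentry uses 52 of 52 (binding).
From A_Bᵀ y = c: 1·y_assembly + 1·y_carpentry = 17; 2·y_assembly + 1·y_carpentry = 26.
Solving: y_assembly = 9, y_carpentry = 8.
Reduced cost of shelves: c₃ − yᵀa₃ = 70 − (9·4 + 8·5) = 70 − 76 = -6.

-6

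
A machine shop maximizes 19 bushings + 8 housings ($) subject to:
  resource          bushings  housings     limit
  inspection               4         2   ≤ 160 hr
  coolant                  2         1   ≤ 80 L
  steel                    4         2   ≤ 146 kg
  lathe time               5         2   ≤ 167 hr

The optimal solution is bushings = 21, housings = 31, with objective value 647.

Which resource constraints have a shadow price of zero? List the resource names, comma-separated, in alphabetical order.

coolant, inspection

inspection: 146/160 (slack 14)
coolant: 73/80 (slack 7)
steel: 146/146 (binding)
lathe time: 167/167 (binding)
By complementary slackness, a constraint with positive slack has shadow price 0 → coolant, inspection.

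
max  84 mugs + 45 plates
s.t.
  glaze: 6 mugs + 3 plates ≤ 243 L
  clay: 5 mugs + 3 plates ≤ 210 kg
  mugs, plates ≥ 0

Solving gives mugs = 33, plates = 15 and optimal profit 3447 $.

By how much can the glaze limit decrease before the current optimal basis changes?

Binding constraints: glaze, clay. The basis is B = [[6,3],[5,3]] with det 3.
Per unit decrease in glaze, x* moves by d = (-1, 1.6667).
The basis stays optimal until mugs reaches 0; allowable decrease = 33 L.

33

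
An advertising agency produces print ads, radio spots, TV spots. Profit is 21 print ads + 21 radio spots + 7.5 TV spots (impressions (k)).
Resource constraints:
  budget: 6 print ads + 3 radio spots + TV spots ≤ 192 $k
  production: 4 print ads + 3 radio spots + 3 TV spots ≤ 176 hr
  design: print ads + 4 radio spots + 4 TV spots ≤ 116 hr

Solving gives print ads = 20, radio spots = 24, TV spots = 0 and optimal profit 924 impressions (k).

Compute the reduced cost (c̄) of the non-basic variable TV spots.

Binding: budget and design. Non-binding: production (24 unused).
By complementary slackness, y = 0 for the non-binding constraint.
Dual feasibility on the basic columns requires 6·y_budget + 1·y_design = 21, 3·y_budget + 4·y_design = 21.
This yields shadow prices y_budget = 3, y_design = 3.
Reduced cost of TV spots: c₃ − yᵀa₃ = 7.5 − (3·1 + 3·4) = 7.5 − 15 = -7.5.

-7.5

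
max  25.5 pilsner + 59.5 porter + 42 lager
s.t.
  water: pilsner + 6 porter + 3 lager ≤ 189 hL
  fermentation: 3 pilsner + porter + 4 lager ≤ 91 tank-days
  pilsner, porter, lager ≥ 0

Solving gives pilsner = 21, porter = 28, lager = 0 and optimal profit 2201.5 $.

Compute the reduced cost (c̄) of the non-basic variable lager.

Both water and fermentation are binding at x*.
From A_Bᵀ y = c: 1·y_water + 3·y_fermentation = 25.5; 6·y_water + 1·y_fermentation = 59.5.
→ y_water = 9 and y_fermentation = 5.5.
Reduced cost of lager: c₃ − yᵀa₃ = 42 − (9·3 + 5.5·4) = 42 − 49 = -7.

-7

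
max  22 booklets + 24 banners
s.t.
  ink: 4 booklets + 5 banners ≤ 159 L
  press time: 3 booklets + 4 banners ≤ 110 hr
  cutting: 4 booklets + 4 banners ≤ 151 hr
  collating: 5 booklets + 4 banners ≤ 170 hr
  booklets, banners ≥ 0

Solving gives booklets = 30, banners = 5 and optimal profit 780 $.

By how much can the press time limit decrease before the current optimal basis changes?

Binding constraints: press time, collating. The basis is B = [[3,4],[5,4]] with det -8.
Per unit decrease in press time, x* moves by d = (0.5, -0.625).
The basis stays optimal until banners reaches 0; allowable decrease = 8 hr.

8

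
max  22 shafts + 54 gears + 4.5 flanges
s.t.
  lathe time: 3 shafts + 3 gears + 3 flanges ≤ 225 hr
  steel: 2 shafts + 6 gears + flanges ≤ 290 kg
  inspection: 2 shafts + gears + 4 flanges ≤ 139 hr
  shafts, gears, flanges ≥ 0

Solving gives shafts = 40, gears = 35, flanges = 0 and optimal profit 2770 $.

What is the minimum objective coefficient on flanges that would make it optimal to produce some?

At the optimum: lathe time uses 225 of 225 (binding); steel uses 290 of 290 (binding); inspection uses 115 of 139 (slack = 24).
Since inspection is not tight, its dual is 0.
The binding rows give the dual system: 3·y_lathe time + 2·y_steel = 22 and 3·y_lathe time + 6·y_steel = 54.
→ y_lathe time = 2 and y_steel = 8.
flanges enters the basis when its profit ≥ yᵀa₃ = 2·3 + 8·1 = 14.

14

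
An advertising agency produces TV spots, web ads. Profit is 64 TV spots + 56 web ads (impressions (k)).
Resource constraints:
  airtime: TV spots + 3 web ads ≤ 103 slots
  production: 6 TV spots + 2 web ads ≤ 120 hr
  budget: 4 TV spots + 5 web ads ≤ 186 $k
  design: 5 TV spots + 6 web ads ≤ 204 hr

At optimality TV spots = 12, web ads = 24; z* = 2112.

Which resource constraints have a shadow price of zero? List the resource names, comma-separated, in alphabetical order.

airtime, budget

airtime: 84/103 (slack 19)
production: 120/120 (binding)
budget: 168/186 (slack 18)
design: 204/204 (binding)
By complementary slackness, a constraint with positive slack has shadow price 0 → airtime, budget.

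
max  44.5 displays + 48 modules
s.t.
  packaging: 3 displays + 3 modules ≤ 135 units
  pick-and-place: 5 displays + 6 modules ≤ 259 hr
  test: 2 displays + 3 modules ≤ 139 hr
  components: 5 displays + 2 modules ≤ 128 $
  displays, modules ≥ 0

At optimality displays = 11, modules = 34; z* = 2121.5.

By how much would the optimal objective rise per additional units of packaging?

At the optimum: packaging uses 135 of 135 (binding); pick-and-place uses 259 of 259 (binding); test uses 124 of 139 (slack = 15); components uses 123 of 128 (slack = 5).
Slack constraints have shadow price 0 (complementary slackness).
Dual feasibility on the basic columns requires 3·y_packaging + 5·y_pick-and-place = 44.5, 3·y_packaging + 6·y_pick-and-place = 48.
This yields shadow prices y_packaging = 9, y_pick-and-place = 3.5.
Shadow price of packaging = 9.

9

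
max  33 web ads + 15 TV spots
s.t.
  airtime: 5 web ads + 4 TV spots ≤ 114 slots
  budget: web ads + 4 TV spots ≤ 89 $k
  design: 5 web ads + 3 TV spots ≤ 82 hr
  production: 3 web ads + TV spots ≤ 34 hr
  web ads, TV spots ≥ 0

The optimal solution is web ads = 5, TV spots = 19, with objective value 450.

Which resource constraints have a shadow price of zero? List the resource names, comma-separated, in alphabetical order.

airtime, budget

airtime: 101/114 (slack 13)
budget: 81/89 (slack 8)
design: 82/82 (binding)
production: 34/34 (binding)
By complementary slackness, a constraint with positive slack has shadow price 0 → airtime, budget.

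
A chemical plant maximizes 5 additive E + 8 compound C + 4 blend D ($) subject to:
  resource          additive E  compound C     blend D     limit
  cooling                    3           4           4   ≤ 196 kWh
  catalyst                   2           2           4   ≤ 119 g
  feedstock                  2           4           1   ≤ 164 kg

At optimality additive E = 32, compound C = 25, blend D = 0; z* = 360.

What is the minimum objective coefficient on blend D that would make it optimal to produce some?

At the optimum: cooling uses 196 of 196 (binding); catalyst uses 114 of 119 (slack = 5); feedstock uses 164 of 164 (binding).
By complementary slackness, y = 0 for the non-binding constraint.
The binding rows give the dual system: 3·y_cooling + 2·y_feedstock = 5 and 4·y_cooling + 4·y_feedstock = 8.
Solving: y_cooling = 1, y_feedstock = 1.
blend D enters the basis when its profit ≥ yᵀa₃ = 1·4 + 1·1 = 5.

5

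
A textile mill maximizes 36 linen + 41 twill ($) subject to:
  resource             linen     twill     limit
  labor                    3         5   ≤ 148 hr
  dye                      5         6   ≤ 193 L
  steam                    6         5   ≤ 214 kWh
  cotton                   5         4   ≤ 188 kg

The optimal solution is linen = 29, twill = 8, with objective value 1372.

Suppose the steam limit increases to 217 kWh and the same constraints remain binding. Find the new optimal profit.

1375

At the optimum: labor uses 127 of 148 (slack = 21); dye uses 193 of 193 (binding); steam uses 214 of 214 (binding); cotton uses 177 of 188 (slack = 11).
Slack constraints have shadow price 0 (complementary slackness).
From A_Bᵀ y = c: 5·y_dye + 6·y_steam = 36; 6·y_dye + 5·y_steam = 41.
This yields shadow prices y_dye = 6, y_steam = 1.
Δz = y_steam·Δb = 1 × (3) = 3, so new z* = 1372 + 3 = 1375.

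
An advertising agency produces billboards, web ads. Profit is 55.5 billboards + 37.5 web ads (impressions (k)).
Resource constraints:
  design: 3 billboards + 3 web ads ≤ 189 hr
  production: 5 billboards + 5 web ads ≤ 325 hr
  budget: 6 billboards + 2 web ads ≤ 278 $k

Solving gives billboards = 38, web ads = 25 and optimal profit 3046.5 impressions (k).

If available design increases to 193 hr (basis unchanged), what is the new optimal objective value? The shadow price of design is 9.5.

Δb = 4, so new z* = 3046.5 + (9.5)·(4) = 3046.5 + 38 = 3084.5.

3084.5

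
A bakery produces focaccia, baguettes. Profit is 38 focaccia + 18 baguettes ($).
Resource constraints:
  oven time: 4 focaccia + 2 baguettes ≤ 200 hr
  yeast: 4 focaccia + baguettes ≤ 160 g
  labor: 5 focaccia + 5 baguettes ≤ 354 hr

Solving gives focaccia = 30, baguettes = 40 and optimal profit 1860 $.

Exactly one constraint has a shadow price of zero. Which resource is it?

labor

oven time: 200/200 (binding)
yeast: 160/160 (binding)
labor: 350/354 (slack 4)
By complementary slackness, a constraint with positive slack has shadow price 0 → labor.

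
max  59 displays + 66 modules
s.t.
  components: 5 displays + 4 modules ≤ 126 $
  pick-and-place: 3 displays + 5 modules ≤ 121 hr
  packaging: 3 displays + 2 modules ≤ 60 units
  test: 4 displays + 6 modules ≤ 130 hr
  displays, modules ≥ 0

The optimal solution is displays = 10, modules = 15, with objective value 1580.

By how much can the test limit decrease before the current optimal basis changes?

Binding constraints: packaging, test. The basis is B = [[3,2],[4,6]] with det 10.
Per unit decrease in test, x* moves by d = (0.2, -0.3).
The basis stays optimal until modules reaches 0; allowable decrease = 50 hr.

50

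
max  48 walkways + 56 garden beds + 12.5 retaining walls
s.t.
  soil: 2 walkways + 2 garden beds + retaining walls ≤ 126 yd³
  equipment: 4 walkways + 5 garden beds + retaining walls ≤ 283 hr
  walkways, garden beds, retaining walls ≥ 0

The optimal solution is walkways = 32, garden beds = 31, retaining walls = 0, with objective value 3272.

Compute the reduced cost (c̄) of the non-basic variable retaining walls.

Check each constraint at x*: soil 126/126 (tight); equipment 283/283 (tight).
Dual feasibility on the basic columns requires 2·y_soil + 4·y_equipment = 48, 2·y_soil + 5·y_equipment = 56.
Solving: y_soil = 8, y_equipment = 8.
Reduced cost of retaining walls: c₃ − yᵀa₃ = 12.5 − (8·1 + 8·1) = 12.5 − 16 = -3.5.

-3.5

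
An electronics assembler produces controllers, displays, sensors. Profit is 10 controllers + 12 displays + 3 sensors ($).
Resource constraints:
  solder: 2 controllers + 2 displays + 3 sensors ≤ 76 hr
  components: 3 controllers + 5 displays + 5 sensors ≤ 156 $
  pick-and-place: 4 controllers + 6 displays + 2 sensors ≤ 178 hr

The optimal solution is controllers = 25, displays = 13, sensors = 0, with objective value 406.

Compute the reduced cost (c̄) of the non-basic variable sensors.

-8

Check each constraint at x*: solder 76/76 (tight); components 140/156 (slack 16); pick-and-place 178/178 (tight).
Since components is not tight, its dual is 0.
From A_Bᵀ y = c: 2·y_solder + 4·y_pick-and-place = 10; 2·y_solder + 6·y_pick-and-place = 12.
Solving: y_solder = 3, y_pick-and-place = 1.
Reduced cost of sensors: c₃ − yᵀa₃ = 3 − (3·3 + 1·2) = 3 − 11 = -8.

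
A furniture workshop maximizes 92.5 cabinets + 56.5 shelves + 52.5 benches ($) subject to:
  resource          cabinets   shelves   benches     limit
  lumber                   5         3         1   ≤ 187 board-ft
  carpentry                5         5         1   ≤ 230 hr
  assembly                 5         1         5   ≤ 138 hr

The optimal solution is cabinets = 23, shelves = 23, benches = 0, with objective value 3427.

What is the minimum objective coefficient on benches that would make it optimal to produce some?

Binding: carpentry and assembly. Non-binding: lumber (3 unused).
Slack constraints have shadow price 0 (complementary slackness).
Dual feasibility on the basic columns requires 5·y_carpentry + 5·y_assembly = 92.5, 5·y_carpentry + 1·y_assembly = 56.5.
This yields shadow prices y_carpentry = 9.5, y_assembly = 9.
benches enters the basis when its profit ≥ yᵀa₃ = 9.5·1 + 9·5 = 54.5.

54.5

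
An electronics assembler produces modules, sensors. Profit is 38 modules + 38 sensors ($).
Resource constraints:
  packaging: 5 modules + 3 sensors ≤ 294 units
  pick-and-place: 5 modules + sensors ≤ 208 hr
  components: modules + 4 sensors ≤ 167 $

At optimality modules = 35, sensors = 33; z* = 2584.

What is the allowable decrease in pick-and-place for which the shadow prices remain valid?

166.25

Binding constraints: pick-and-place, components. The basis is B = [[5,1],[1,4]] with det 19.
Per unit decrease in pick-and-place, x* moves by d = (-0.2105, 0.0526).
The basis stays optimal until modules reaches 0; allowable decrease = 166.25 hr.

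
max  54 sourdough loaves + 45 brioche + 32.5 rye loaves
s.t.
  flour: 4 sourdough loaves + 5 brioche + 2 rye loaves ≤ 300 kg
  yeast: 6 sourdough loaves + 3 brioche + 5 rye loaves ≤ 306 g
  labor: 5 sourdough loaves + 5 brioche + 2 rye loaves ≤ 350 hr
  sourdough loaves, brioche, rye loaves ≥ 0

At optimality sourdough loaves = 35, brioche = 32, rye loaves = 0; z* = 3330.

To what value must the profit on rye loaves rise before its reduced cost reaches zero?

At the optimum: flour uses 300 of 300 (binding); yeast uses 306 of 306 (binding); labor uses 335 of 350 (slack = 15).
By complementary slackness, y = 0 for the non-binding constraint.
The binding rows give the dual system: 4·y_flour + 6·y_yeast = 54 and 5·y_flour + 3·y_yeast = 45.
This yields shadow prices y_flour = 6, y_yeast = 5.
rye loaves enters the basis when its profit ≥ yᵀa₃ = 6·2 + 5·5 = 37.

37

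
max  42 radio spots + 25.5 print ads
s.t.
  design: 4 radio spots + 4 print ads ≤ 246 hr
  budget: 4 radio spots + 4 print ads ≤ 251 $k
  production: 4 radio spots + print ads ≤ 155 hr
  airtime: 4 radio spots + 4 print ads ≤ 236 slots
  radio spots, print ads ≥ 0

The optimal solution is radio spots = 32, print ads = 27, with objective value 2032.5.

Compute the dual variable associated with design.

At the optimum: design uses 236 of 246 (slack = 10); budget uses 236 of 251 (slack = 15); production uses 155 of 155 (binding); airtime uses 236 of 236 (binding).
Slack constraints have shadow price 0 (complementary slackness).
The binding rows give the dual system: 4·y_production + 4·y_airtime = 42 and 1·y_production + 4·y_airtime = 25.5.
This yields shadow prices y_production = 5.5, y_airtime = 5.
Shadow price of design = 0.

0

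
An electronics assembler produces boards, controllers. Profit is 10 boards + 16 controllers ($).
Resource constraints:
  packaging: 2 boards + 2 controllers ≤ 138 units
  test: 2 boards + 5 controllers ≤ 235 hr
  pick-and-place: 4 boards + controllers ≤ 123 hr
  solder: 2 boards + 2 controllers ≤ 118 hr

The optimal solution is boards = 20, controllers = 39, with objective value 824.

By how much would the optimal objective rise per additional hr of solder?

3

At the optimum: packaging uses 118 of 138 (slack = 20); test uses 235 of 235 (binding); pick-and-place uses 119 of 123 (slack = 4); solder uses 118 of 118 (binding).
Since packaging, pick-and-place are not tight, their duals are 0.
Dual feasibility on the basic columns requires 2·y_test + 2·y_solder = 10, 5·y_test + 2·y_solder = 16.
Solving: y_test = 2, y_solder = 3.
Shadow price of solder = 3.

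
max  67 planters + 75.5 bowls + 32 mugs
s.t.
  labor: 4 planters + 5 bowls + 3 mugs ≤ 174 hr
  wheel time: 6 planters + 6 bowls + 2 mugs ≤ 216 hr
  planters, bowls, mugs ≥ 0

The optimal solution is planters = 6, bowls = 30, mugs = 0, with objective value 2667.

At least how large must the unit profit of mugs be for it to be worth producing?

At the optimum: labor uses 174 of 174 (binding); wheel time uses 216 of 216 (binding).
The binding rows give the dual system: 4·y_labor + 6·y_wheel time = 67 and 5·y_labor + 6·y_wheel time = 75.5.
Solving: y_labor = 8.5, y_wheel time = 5.5.
mugs enters the basis when its profit ≥ yᵀa₃ = 8.5·3 + 5.5·2 = 36.5.

36.5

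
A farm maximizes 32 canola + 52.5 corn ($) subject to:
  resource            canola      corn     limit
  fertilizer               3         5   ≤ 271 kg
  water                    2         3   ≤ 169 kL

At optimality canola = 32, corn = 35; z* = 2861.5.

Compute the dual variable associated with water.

At the optimum: fertilizer uses 271 of 271 (binding); water uses 169 of 169 (binding).
From A_Bᵀ y = c: 3·y_fertilizer + 2·y_water = 32; 5·y_fertilizer + 3·y_water = 52.5.
→ y_fertilizer = 9 and y_water = 2.5.
Shadow price of water = 2.5.

2.5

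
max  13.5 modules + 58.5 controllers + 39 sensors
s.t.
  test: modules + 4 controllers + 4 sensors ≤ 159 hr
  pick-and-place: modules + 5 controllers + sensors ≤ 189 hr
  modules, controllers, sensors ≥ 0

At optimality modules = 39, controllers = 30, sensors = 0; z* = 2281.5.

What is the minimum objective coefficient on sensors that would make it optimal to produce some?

40.5

Both test and pick-and-place are binding at x*.
The binding rows give the dual system: 1·y_test + 1·y_pick-and-place = 13.5 and 4·y_test + 5·y_pick-and-place = 58.5.
Solving: y_test = 9, y_pick-and-place = 4.5.
sensors enters the basis when its profit ≥ yᵀa₃ = 9·4 + 4.5·1 = 40.5.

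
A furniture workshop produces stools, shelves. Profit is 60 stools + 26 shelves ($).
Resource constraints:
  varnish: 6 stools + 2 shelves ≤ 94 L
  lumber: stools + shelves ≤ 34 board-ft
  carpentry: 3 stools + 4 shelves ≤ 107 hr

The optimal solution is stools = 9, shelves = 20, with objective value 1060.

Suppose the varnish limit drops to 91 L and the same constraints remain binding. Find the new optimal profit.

At the optimum: varnish uses 94 of 94 (binding); lumber uses 29 of 34 (slack = 5); carpentry uses 107 of 107 (binding).
By complementary slackness, y = 0 for the non-binding constraint.
From A_Bᵀ y = c: 6·y_varnish + 3·y_carpentry = 60; 2·y_varnish + 4·y_carpentry = 26.
Solving: y_varnish = 9, y_carpentry = 2.
Δz = y_varnish·Δb = 9 × (-3) = -27, so new z* = 1060 − 27 = 1033.

1033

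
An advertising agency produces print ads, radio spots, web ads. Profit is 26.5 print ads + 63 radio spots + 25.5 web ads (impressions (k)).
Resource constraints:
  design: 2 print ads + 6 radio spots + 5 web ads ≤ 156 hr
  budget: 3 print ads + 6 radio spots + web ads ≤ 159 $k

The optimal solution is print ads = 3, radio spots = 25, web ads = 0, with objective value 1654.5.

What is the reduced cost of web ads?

Both design and budget are binding at x*.
The binding rows give the dual system: 2·y_design + 3·y_budget = 26.5 and 6·y_design + 6·y_budget = 63.
→ y_design = 5 and y_budget = 5.5.
Reduced cost of web ads: c₃ − yᵀa₃ = 25.5 − (5·5 + 5.5·1) = 25.5 − 30.5 = -5.

-5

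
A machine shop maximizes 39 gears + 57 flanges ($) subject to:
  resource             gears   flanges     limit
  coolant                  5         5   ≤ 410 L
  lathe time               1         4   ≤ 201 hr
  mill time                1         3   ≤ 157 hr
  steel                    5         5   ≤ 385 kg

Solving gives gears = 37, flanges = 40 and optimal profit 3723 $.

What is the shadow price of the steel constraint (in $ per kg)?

Check each constraint at x*: coolant 385/410 (slack 25); lathe time 197/201 (slack 4); mill time 157/157 (tight); steel 385/385 (tight).
Slack constraints have shadow price 0 (complementary slackness).
Dual feasibility on the basic columns requires 1·y_mill time + 5·y_steel = 39, 3·y_mill time + 5·y_steel = 57.
Solving: y_mill time = 9, y_steel = 6.
Shadow price of steel = 6.

6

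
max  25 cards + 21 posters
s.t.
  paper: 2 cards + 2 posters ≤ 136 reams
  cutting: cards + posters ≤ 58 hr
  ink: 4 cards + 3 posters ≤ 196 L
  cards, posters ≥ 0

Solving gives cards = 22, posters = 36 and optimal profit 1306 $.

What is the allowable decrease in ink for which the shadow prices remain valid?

Binding constraints: cutting, ink. The basis is B = [[1,1],[4,3]] with det -1.
Per unit decrease in ink, x* moves by d = (-1, 1).
The basis stays optimal until cards reaches 0; allowable decrease = 22 L.

22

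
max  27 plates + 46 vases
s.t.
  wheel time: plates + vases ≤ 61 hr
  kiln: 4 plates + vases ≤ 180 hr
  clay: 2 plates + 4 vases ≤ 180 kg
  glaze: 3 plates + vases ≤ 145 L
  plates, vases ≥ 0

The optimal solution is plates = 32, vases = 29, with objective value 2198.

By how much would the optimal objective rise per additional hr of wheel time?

Binding: wheel time and clay. Non-binding: kiln (23 unused), glaze (20 unused).
By complementary slackness, y = 0 for the non-binding constraints.
From A_Bᵀ y = c: 1·y_wheel time + 2·y_clay = 27; 1·y_wheel time + 4·y_clay = 46.
This yields shadow prices y_wheel time = 8, y_clay = 9.5.
Shadow price of wheel time = 8.

8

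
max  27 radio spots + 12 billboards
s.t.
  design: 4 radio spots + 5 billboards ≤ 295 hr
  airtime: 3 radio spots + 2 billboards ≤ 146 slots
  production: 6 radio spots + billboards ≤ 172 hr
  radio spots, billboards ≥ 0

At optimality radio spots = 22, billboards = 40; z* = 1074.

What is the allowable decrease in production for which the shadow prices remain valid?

Binding constraints: airtime, production. The basis is B = [[3,2],[6,1]] with det -9.
Per unit decrease in production, x* moves by d = (-0.2222, 0.3333).
The basis stays optimal until design becomes binding; allowable decrease = 9 hr.

9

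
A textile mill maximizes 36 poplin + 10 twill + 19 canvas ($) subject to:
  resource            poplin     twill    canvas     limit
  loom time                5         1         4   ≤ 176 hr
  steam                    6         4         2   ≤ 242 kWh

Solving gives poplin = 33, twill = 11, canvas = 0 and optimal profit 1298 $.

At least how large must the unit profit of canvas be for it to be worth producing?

Check each constraint at x*: loom time 176/176 (tight); steam 242/242 (tight).
The binding rows give the dual system: 5·y_loom time + 6·y_steam = 36 and 1·y_loom time + 4·y_steam = 10.
→ y_loom time = 6 and y_steam = 1.
canvas enters the basis when its profit ≥ yᵀa₃ = 6·4 + 1·2 = 26.

26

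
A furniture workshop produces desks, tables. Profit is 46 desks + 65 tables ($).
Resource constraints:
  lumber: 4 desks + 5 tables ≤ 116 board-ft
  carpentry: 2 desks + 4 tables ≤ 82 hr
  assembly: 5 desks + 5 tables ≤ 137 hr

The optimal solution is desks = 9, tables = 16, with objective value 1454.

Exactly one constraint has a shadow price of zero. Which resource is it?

lumber: 116/116 (binding)
carpentry: 82/82 (binding)
assembly: 125/137 (slack 12)
By complementary slackness, a constraint with positive slack has shadow price 0 → assembly.

assembly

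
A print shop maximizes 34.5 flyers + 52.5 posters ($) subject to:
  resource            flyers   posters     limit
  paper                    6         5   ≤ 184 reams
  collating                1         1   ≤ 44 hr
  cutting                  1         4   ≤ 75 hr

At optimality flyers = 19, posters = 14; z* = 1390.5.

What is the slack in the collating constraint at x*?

collating used = 1·19 + 1·14 = 33; slack = 44 − 33 = 11.

11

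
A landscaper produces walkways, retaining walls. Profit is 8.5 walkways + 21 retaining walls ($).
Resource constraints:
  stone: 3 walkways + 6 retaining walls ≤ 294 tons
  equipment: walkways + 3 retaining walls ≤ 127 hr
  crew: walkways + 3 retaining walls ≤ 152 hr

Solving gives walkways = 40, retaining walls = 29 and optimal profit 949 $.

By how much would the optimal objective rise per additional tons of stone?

1.5

At the optimum: stone uses 294 of 294 (binding); equipment uses 127 of 127 (binding); crew uses 127 of 152 (slack = 25).
Slack constraints have shadow price 0 (complementary slackness).
Dual feasibility on the basic columns requires 3·y_stone + 1·y_equipment = 8.5, 6·y_stone + 3·y_equipment = 21.
This yields shadow prices y_stone = 1.5, y_equipment = 4.
Shadow price of stone = 1.5.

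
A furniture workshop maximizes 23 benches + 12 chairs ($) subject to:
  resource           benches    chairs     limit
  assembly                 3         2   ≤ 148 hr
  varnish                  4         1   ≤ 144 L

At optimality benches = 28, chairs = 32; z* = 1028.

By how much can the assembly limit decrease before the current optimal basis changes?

40

Binding constraints: assembly, varnish. The basis is B = [[3,2],[4,1]] with det -5.
Per unit decrease in assembly, x* moves by d = (0.2, -0.8).
The basis stays optimal until chairs reaches 0; allowable decrease = 40 hr.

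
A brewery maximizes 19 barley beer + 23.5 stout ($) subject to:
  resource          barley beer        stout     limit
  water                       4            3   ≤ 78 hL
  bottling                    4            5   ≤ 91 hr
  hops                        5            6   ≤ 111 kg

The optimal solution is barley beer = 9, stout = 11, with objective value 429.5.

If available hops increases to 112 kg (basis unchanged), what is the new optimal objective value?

430.5

Binding: bottling and hops. Non-binding: water (9 unused).
Slack constraints have shadow price 0 (complementary slackness).
Dual feasibility on the basic columns requires 4·y_bottling + 5·y_hops = 19, 5·y_bottling + 6·y_hops = 23.5.
This yields shadow prices y_bottling = 3.5, y_hops = 1.
Δz = y_hops·Δb = 1 × (1) = 1, so new z* = 429.5 + 1 = 430.5.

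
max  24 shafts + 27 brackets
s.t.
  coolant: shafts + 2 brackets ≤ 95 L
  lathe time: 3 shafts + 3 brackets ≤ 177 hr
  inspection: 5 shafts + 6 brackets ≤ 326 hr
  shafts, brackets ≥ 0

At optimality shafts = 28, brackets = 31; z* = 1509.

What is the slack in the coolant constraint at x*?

5

coolant used = 1·28 + 2·31 = 90; slack = 95 − 90 = 5.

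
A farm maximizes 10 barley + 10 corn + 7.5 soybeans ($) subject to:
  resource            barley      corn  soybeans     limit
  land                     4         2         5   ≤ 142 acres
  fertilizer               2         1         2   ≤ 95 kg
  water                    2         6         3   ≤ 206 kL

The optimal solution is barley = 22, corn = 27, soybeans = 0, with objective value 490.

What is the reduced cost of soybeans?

Check each constraint at x*: land 142/142 (tight); fertilizer 71/95 (slack 24); water 206/206 (tight).
Since fertilizer is not tight, its dual is 0.
Dual feasibility on the basic columns requires 4·y_land + 2·y_water = 10, 2·y_land + 6·y_water = 10.
This yields shadow prices y_land = 2, y_water = 1.
Reduced cost of soybeans: c₃ − yᵀa₃ = 7.5 − (2·5 + 1·3) = 7.5 − 13 = -5.5.

-5.5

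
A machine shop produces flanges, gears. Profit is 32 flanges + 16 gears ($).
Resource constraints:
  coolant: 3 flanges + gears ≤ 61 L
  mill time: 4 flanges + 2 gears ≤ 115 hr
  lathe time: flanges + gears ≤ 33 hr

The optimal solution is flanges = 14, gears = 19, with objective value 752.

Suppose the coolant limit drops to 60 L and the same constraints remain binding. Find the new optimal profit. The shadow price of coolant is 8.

Δb = -1, so new z* = 752 + (8)·(-1) = 752 − 8 = 744.

744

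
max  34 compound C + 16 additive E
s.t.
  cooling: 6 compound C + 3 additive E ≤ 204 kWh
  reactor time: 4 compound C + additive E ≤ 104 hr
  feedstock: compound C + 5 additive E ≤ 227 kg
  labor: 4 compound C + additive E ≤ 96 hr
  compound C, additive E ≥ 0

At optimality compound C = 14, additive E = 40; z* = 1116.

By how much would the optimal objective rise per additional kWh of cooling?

5

Binding: cooling and labor. Non-binding: reactor time (8 unused), feedstock (13 unused).
Since reactor time, feedstock are not tight, their duals are 0.
Dual feasibility on the basic columns requires 6·y_cooling + 4·y_labor = 34, 3·y_cooling + 1·y_labor = 16.
Solving: y_cooling = 5, y_labor = 1.
Shadow price of cooling = 5.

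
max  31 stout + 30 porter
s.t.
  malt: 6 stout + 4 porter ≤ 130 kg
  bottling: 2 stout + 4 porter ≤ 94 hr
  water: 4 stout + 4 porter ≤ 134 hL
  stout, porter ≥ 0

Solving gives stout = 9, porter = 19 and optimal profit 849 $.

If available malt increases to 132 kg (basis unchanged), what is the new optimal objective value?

At the optimum: malt uses 130 of 130 (binding); bottling uses 94 of 94 (binding); water uses 112 of 134 (slack = 22).
By complementary slackness, y = 0 for the non-binding constraint.
From A_Bᵀ y = c: 6·y_malt + 2·y_bottling = 31; 4·y_malt + 4·y_bottling = 30.
→ y_malt = 4 and y_bottling = 3.5.
Δz = y_malt·Δb = 4 × (2) = 8, so new z* = 849 + 8 = 857.

857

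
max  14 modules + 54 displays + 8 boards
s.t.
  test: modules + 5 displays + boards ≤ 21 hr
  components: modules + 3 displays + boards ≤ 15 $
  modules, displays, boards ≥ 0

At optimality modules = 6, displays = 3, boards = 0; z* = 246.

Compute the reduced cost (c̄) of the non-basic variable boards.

-6

Check each constraint at x*: test 21/21 (tight); components 15/15 (tight).
Dual feasibility on the basic columns requires 1·y_test + 1·y_components = 14, 5·y_test + 3·y_components = 54.
Solving: y_test = 6, y_components = 8.
Reduced cost of boards: c₃ − yᵀa₃ = 8 − (6·1 + 8·1) = 8 − 14 = -6.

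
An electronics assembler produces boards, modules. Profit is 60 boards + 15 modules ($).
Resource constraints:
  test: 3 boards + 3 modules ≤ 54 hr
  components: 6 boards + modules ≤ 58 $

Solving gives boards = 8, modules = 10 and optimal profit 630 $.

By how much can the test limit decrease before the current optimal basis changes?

Binding constraints: test, components. The basis is B = [[3,3],[6,1]] with det -15.
Per unit decrease in test, x* moves by d = (0.0667, -0.4).
The basis stays optimal until modules reaches 0; allowable decrease = 25 hr.

25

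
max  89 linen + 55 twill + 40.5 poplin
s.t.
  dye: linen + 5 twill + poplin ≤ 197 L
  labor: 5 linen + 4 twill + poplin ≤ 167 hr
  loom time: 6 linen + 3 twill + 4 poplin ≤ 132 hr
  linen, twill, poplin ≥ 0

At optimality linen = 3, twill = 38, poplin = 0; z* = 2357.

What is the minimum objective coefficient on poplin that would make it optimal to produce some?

At the optimum: dye uses 193 of 197 (slack = 4); labor uses 167 of 167 (binding); loom time uses 132 of 132 (binding).
By complementary slackness, y = 0 for the non-binding constraint.
The binding rows give the dual system: 5·y_labor + 6·y_loom time = 89 and 4·y_labor + 3·y_loom time = 55.
Solving: y_labor = 7, y_loom time = 9.
poplin enters the basis when its profit ≥ yᵀa₃ = 7·1 + 9·4 = 43.

43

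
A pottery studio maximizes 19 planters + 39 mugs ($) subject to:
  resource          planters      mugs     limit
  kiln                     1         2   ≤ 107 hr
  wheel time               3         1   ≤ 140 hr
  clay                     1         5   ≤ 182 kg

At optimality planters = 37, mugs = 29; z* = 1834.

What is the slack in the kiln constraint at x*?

kiln used = 1·37 + 2·29 = 95; slack = 107 − 95 = 12.

12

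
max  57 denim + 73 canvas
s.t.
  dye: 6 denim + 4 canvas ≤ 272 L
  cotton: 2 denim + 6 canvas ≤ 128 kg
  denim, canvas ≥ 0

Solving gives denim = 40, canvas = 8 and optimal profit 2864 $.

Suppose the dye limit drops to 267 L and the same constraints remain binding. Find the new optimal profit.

2829

At the optimum: dye uses 272 of 272 (binding); cotton uses 128 of 128 (binding).
The binding rows give the dual system: 6·y_dye + 2·y_cotton = 57 and 4·y_dye + 6·y_cotton = 73.
Solving: y_dye = 7, y_cotton = 7.5.
Δz = y_dye·Δb = 7 × (-5) = -35, so new z* = 2864 − 35 = 2829.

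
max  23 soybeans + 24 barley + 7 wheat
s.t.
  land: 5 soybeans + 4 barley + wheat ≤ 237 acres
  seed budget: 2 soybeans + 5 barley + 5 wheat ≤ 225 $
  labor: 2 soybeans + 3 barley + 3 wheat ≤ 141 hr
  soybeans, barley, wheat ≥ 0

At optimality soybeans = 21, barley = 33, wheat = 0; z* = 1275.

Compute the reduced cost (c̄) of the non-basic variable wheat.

-8

Check each constraint at x*: land 237/237 (tight); seed budget 207/225 (slack 18); labor 141/141 (tight).
By complementary slackness, y = 0 for the non-binding constraint.
The binding rows give the dual system: 5·y_land + 2·y_labor = 23 and 4·y_land + 3·y_labor = 24.
Solving: y_land = 3, y_labor = 4.
Reduced cost of wheat: c₃ − yᵀa₃ = 7 − (3·1 + 4·3) = 7 − 15 = -8.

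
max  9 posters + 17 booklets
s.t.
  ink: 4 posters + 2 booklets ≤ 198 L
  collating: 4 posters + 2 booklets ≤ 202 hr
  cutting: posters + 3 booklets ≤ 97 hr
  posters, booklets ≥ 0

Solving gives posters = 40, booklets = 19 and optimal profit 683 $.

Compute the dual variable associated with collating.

0

Binding: ink and cutting. Non-binding: collating (4 unused).
Since collating is not tight, its dual is 0.
From A_Bᵀ y = c: 4·y_ink + 1·y_cutting = 9; 2·y_ink + 3·y_cutting = 17.
Solving: y_ink = 1, y_cutting = 5.
Shadow price of collating = 0.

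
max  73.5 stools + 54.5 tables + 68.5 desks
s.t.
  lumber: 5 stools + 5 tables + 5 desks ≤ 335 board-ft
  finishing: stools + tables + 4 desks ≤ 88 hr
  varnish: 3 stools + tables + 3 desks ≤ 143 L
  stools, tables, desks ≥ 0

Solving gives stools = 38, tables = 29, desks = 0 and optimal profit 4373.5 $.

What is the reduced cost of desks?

At the optimum: lumber uses 335 of 335 (binding); finishing uses 67 of 88 (slack = 21); varnish uses 143 of 143 (binding).
Slack constraints have shadow price 0 (complementary slackness).
Dual feasibility on the basic columns requires 5·y_lumber + 3·y_varnish = 73.5, 5·y_lumber + 1·y_varnish = 54.5.
→ y_lumber = 9 and y_varnish = 9.5.
Reduced cost of desks: c₃ − yᵀa₃ = 68.5 − (9·5 + 9.5·3) = 68.5 − 73.5 = -5.

-5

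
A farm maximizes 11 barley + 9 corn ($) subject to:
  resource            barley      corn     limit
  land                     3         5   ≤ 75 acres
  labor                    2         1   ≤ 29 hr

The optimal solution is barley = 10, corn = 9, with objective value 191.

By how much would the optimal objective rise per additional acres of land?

1

At the optimum: land uses 75 of 75 (binding); labor uses 29 of 29 (binding).
Dual feasibility on the basic columns requires 3·y_land + 2·y_labor = 11, 5·y_land + 1·y_labor = 9.
This yields shadow prices y_land = 1, y_labor = 4.
Shadow price of land = 1.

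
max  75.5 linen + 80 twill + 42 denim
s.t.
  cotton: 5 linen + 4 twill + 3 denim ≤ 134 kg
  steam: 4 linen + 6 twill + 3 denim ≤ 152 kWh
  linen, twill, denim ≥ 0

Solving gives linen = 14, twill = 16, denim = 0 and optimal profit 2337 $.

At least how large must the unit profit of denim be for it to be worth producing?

49.5

Check each constraint at x*: cotton 134/134 (tight); steam 152/152 (tight).
Dual feasibility on the basic columns requires 5·y_cotton + 4·y_steam = 75.5, 4·y_cotton + 6·y_steam = 80.
This yields shadow prices y_cotton = 9.5, y_steam = 7.
denim enters the basis when its profit ≥ yᵀa₃ = 9.5·3 + 7·3 = 49.5.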